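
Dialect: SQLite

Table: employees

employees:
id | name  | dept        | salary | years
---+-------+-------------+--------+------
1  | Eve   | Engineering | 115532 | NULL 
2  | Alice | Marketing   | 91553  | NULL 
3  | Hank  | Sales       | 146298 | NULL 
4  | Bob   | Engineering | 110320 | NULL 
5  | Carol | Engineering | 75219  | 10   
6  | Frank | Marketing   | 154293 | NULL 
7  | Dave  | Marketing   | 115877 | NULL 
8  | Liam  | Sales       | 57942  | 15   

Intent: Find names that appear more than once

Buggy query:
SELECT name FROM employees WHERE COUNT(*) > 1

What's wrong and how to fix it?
Bug: COUNT(*) is an aggregate and cannot be used in WHERE

Fix: GROUP BY name, then filter groups with HAVING COUNT(*) > 1

Corrected query:
SELECT name FROM employees GROUP BY name HAVING COUNT(*) > 1

Result:
(no rows)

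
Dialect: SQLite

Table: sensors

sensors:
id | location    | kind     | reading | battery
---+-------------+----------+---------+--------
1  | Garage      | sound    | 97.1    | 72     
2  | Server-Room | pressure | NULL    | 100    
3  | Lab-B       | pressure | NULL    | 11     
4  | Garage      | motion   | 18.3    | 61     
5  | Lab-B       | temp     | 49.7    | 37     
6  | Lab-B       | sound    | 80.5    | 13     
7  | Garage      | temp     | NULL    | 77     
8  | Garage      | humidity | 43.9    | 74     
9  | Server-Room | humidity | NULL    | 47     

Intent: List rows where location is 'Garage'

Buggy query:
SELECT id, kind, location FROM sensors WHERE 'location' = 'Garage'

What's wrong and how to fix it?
Bug: 'location' in single quotes is a string literal, not the column; the comparison is literal-vs-literal and never true

Fix: Remove the quotes around the column name (or use double quotes for an identifier)

Corrected query:
SELECT id, kind, location FROM sensors WHERE location = 'Garage'

Result:
id | kind     | location
---+----------+---------
1  | sound    | Garage  
4  | motion   | Garage  
7  | temp     | Garage  
8  | humidity | Garage  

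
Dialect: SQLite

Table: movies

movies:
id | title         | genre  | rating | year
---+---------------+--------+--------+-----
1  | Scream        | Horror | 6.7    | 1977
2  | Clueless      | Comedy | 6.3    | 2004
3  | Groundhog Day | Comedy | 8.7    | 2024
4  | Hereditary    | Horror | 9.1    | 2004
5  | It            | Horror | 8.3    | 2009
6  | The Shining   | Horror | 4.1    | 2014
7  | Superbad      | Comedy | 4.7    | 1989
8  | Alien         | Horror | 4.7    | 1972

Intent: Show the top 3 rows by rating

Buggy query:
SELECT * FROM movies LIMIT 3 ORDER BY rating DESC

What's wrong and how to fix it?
Bug: LIMIT must come after ORDER BY

Fix: Swap the clauses: ORDER BY first, then LIMIT

Corrected query:
SELECT * FROM movies ORDER BY rating DESC LIMIT 3

Result:
id | title         | genre  | rating | year
---+---------------+--------+--------+-----
4  | Hereditary    | Horror | 9.1    | 2004
3  | Groundhog Day | Comedy | 8.7    | 2024
5  | It            | Horror | 8.3    | 2009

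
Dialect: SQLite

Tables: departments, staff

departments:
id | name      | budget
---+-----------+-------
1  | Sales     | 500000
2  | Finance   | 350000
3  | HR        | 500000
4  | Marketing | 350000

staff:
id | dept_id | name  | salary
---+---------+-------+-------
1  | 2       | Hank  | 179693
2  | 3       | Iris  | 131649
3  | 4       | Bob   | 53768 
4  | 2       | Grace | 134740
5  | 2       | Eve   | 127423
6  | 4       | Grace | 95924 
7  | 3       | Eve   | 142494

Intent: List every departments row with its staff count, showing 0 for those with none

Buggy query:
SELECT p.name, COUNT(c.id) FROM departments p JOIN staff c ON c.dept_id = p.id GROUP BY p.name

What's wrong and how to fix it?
Bug: An inner join excludes parents with zero children

Fix: Use LEFT JOIN so parents without children still appear (COUNT(c.id) gives 0)

Corrected query:
SELECT p.name, COUNT(c.id) FROM departments p LEFT JOIN staff c ON c.dept_id = p.id GROUP BY p.name

Result:
name      | COUNT(c.id)
----------+------------
Finance   | 3          
HR        | 2          
Marketing | 2          
Sales     | 0          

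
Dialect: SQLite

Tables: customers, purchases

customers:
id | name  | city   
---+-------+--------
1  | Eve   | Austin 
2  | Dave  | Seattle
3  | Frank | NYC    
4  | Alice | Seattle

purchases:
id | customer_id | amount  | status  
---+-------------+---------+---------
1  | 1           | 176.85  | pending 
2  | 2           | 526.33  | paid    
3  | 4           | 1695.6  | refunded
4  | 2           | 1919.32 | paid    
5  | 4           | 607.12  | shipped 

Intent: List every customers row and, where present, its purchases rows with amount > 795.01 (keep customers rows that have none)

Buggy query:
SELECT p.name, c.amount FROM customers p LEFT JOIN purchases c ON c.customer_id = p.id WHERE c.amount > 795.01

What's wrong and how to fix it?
Bug: Filtering c.amount in WHERE discards the NULL rows produced by LEFT JOIN, turning it into an inner join

Fix: Move the right-table condition into the ON clause so unmatched parents are kept

Corrected query:
SELECT p.name, c.amount FROM customers p LEFT JOIN purchases c ON c.customer_id = p.id AND c.amount > 795.01

Result:
name  | amount 
------+--------
Eve   | NULL   
Dave  | 1919.32
Frank | NULL   
Alice | 1695.6 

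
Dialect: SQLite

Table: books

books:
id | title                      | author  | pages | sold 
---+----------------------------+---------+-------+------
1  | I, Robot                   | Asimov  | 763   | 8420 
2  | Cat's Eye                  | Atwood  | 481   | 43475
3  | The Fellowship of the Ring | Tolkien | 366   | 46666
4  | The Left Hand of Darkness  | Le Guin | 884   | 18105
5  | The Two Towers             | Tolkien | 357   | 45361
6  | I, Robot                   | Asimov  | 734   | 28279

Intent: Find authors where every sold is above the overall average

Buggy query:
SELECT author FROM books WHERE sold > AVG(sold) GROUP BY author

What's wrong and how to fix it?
Bug: AVG() is an aggregate; it can't sit directly in WHERE

Fix: Compute the overall average in a scalar subquery and compare each group's MIN against it in HAVING

Corrected query:
SELECT author FROM books GROUP BY author HAVING MIN(sold) > (SELECT AVG(sold) FROM books)

Result:
author 
-------
Atwood 
Tolkien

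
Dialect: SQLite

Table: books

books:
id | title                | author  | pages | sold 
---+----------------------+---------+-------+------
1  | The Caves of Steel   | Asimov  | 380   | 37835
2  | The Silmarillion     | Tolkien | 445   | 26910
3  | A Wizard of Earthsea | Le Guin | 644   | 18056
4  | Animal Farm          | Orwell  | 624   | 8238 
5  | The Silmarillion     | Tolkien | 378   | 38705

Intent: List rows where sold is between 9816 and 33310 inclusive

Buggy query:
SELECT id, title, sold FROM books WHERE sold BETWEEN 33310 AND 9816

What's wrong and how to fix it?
Bug: The bounds are reversed; BETWEEN a AND b requires a <= b to match anything

Fix: Write BETWEEN 9816 AND 33310

Corrected query:
SELECT id, title, sold FROM books WHERE sold BETWEEN 9816 AND 33310

Result:
id | title                | sold 
---+----------------------+------
2  | The Silmarillion     | 26910
3  | A Wizard of Earthsea | 18056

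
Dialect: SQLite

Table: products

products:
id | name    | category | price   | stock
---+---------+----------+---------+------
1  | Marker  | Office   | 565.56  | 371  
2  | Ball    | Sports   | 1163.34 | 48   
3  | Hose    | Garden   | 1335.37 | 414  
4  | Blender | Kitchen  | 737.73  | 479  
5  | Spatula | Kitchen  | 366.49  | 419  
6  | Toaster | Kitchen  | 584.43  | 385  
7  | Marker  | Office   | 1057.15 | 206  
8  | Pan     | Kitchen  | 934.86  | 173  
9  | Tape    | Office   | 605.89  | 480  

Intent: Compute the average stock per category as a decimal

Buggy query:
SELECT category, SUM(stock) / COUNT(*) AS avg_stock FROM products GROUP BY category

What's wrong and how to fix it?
Bug: SUM(stock) and COUNT(*) are both integers; the division truncates the fractional part

Fix: Cast one side to REAL so the division keeps the fractional part

Corrected query:
SELECT category, SUM(stock) * 1.0 / COUNT(*) AS avg_stock FROM products GROUP BY category

Result:
category | avg_stock 
---------+-----------
Garden   | 414       
Kitchen  | 364       
Office   | 352.333333
Sports   | 48        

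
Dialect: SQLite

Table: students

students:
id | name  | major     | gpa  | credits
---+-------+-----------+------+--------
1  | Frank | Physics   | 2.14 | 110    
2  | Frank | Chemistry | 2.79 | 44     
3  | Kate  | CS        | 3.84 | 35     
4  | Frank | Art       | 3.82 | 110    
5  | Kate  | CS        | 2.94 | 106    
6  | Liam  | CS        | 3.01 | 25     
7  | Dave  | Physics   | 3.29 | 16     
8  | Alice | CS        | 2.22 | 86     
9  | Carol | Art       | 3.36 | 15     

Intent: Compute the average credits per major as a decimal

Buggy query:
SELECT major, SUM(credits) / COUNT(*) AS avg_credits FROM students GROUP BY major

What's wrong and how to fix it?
Bug: Both operands are integers, so '/' performs integer division and truncates

Fix: Multiply by 1.0 (or CAST to REAL) to force floating-point division

Corrected query:
SELECT major, SUM(credits) * 1.0 / COUNT(*) AS avg_credits FROM students GROUP BY major

Result:
major     | avg_credits
----------+------------
Art       | 62.5       
CS        | 63         
Chemistry | 44         
Physics   | 63         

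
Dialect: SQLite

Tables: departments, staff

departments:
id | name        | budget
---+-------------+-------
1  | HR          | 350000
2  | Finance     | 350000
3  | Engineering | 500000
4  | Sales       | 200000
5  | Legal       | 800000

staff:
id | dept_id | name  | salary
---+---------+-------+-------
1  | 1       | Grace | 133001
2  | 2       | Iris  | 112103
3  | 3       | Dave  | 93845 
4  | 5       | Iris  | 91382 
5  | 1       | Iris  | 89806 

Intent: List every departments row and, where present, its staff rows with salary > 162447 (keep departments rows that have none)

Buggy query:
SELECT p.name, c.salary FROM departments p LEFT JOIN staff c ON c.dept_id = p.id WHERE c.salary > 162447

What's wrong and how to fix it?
Bug: A WHERE condition on the right-hand table after LEFT JOIN drops unmatched parents

Fix: Move the right-table condition into the ON clause so unmatched parents are kept

Corrected query:
SELECT p.name, c.salary FROM departments p LEFT JOIN staff c ON c.dept_id = p.id AND c.salary > 162447

Result:
name        | salary
------------+-------
HR          | NULL  
Finance     | NULL  
Engineering | NULL  
Sales       | NULL  
Legal       | NULL  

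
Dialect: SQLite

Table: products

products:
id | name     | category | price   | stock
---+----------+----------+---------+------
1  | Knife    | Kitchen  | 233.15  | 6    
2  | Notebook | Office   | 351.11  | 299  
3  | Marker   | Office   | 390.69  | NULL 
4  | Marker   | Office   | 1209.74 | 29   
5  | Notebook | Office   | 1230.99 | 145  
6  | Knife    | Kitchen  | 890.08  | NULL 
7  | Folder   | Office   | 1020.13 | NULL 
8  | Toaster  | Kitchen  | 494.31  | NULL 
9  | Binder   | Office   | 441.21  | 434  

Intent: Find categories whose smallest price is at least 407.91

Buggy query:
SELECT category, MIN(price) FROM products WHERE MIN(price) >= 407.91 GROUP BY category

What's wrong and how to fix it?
Bug: MIN() in WHERE is a misuse of aggregate

Fix: Replace WHERE with HAVING after the GROUP BY

Corrected query:
SELECT category, MIN(price) FROM products GROUP BY category HAVING MIN(price) >= 407.91

Result:
(no rows)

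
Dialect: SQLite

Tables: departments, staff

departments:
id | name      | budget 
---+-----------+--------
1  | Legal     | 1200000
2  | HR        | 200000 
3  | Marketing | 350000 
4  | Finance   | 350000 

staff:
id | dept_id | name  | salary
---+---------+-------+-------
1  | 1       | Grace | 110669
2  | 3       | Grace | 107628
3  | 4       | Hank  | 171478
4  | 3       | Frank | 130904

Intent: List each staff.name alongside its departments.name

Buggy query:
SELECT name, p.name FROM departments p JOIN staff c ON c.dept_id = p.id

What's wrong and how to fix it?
Bug: Both tables have a 'name' column; the unqualified reference is ambiguous

Fix: Prefix ambiguous columns with the table alias

Corrected query:
SELECT c.name, p.name FROM departments p JOIN staff c ON c.dept_id = p.id

Result:
name  | name     
------+----------
Grace | Legal    
Grace | Marketing
Hank  | Finance  
Frank | Marketing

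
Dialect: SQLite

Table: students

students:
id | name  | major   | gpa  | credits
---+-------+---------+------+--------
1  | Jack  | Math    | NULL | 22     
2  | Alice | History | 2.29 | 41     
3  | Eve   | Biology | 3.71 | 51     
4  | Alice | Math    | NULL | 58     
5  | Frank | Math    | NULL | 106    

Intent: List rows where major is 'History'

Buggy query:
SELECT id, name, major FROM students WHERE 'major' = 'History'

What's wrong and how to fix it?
Bug: Single quotes denote string literals in SQL; the column name is being compared as a constant string

Fix: Remove the quotes around the column name (or use double quotes for an identifier)

Corrected query:
SELECT id, name, major FROM students WHERE major = 'History'

Result:
id | name  | major  
---+-------+--------
2  | Alice | History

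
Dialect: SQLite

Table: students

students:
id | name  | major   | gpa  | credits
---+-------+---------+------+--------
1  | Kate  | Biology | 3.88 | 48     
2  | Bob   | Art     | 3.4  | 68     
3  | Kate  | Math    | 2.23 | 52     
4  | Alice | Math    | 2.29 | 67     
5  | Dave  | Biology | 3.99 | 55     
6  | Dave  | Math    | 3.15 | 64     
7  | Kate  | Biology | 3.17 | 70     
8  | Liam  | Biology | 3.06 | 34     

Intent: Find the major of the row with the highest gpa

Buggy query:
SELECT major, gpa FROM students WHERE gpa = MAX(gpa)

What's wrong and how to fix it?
Bug: MAX(gpa) is an aggregate and cannot be used directly in WHERE

Fix: Wrap MAX in a scalar subquery so WHERE compares against a single value

Corrected query:
SELECT major, gpa FROM students WHERE gpa = (SELECT MAX(gpa) FROM students)

Result:
major   | gpa 
--------+-----
Biology | 3.99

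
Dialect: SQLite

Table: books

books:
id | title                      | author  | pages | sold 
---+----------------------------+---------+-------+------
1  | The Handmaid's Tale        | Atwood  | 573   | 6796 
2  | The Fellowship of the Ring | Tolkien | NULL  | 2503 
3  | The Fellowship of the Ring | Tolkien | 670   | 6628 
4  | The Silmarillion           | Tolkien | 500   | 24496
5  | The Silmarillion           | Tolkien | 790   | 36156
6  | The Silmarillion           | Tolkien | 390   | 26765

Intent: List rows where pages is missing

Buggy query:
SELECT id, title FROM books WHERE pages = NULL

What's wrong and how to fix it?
Bug: '= NULL' is always unknown in SQL three-valued logic, so no rows match

Fix: Replace '= NULL' with 'IS NULL'

Corrected query:
SELECT id, title FROM books WHERE pages IS NULL

Result:
id | title                     
---+---------------------------
2  | The Fellowship of the Ring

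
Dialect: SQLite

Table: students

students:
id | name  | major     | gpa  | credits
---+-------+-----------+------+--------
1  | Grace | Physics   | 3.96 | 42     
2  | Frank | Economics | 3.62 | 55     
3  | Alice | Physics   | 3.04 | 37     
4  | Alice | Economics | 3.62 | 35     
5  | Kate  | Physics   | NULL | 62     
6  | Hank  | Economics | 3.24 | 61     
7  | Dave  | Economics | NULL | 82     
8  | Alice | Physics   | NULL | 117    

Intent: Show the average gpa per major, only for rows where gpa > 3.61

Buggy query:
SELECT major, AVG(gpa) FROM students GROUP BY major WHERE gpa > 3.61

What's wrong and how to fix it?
Bug: Row-level WHERE must come before GROUP BY in the clause order

Fix: Place WHERE between FROM and GROUP BY

Corrected query:
SELECT major, AVG(gpa) FROM students WHERE gpa > 3.61 GROUP BY major

Result:
major     | AVG(gpa)
----------+---------
Economics | 3.62    
Physics   | 3.96    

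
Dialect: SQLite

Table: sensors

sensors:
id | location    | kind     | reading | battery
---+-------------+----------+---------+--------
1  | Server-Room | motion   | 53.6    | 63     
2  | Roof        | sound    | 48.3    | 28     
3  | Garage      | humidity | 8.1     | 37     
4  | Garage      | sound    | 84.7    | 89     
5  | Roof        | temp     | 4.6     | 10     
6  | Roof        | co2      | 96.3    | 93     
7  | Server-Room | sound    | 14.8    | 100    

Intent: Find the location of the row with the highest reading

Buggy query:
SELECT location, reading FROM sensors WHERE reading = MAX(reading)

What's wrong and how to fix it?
Bug: MAX(reading) is an aggregate and cannot be used directly in WHERE

Fix: Use a subquery: WHERE reading = (SELECT MAX(reading) FROM sensors)

Corrected query:
SELECT location, reading FROM sensors WHERE reading = (SELECT MAX(reading) FROM sensors)

Result:
location | reading
---------+--------
Roof     | 96.3   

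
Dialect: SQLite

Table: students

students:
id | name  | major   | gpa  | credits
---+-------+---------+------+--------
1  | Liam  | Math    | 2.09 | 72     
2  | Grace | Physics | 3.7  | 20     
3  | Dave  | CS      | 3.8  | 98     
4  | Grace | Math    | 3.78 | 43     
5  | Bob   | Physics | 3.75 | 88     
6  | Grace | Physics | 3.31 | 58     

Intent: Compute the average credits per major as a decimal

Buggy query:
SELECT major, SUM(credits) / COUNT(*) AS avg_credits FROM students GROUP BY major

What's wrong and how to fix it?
Bug: Both operands are integers, so '/' performs integer division and truncates

Fix: Multiply by 1.0 (or CAST to REAL) to force floating-point division

Corrected query:
SELECT major, SUM(credits) * 1.0 / COUNT(*) AS avg_credits FROM students GROUP BY major

Result:
major   | avg_credits
--------+------------
CS      | 98         
Math    | 57.5       
Physics | 55.333333  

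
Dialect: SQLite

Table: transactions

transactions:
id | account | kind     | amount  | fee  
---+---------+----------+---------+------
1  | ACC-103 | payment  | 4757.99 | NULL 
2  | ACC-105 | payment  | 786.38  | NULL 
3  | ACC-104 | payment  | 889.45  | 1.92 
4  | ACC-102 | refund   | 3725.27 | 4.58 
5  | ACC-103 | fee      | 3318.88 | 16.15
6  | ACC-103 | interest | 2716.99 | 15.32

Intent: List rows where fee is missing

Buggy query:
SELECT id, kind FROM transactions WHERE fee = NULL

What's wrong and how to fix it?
Bug: Comparing to NULL with '=' never matches; NULL = NULL is unknown, not true

Fix: Replace '= NULL' with 'IS NULL'

Corrected query:
SELECT id, kind FROM transactions WHERE fee IS NULL

Result:
id | kind   
---+--------
1  | payment
2  | payment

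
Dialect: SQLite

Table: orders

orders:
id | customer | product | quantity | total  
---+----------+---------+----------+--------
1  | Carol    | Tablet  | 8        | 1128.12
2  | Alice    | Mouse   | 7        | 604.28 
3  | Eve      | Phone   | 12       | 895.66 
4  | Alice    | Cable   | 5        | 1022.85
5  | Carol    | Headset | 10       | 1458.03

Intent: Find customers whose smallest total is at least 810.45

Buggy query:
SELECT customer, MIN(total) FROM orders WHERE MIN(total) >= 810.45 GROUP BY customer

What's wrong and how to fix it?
Bug: Aggregates like MIN are computed per group after WHERE runs

Fix: Use HAVING for the per-group MIN condition

Corrected query:
SELECT customer, MIN(total) FROM orders GROUP BY customer HAVING MIN(total) >= 810.45

Result:
customer | MIN(total)
---------+-----------
Carol    | 1128.12   
Eve      | 895.66    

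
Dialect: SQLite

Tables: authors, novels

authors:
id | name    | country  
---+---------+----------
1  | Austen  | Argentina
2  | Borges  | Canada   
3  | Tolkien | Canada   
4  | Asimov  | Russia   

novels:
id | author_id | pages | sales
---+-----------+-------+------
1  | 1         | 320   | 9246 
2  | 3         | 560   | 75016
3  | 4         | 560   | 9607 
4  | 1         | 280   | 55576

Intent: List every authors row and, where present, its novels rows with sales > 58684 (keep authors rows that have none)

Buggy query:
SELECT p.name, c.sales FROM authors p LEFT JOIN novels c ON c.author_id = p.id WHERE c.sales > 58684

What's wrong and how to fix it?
Bug: Filtering c.sales in WHERE discards the NULL rows produced by LEFT JOIN, turning it into an inner join

Fix: Put 'c.sales > 58684' in the JOIN's ON clause instead of WHERE

Corrected query:
SELECT p.name, c.sales FROM authors p LEFT JOIN novels c ON c.author_id = p.id AND c.sales > 58684

Result:
name    | sales
--------+------
Austen  | NULL 
Borges  | NULL 
Tolkien | 75016
Asimov  | NULL 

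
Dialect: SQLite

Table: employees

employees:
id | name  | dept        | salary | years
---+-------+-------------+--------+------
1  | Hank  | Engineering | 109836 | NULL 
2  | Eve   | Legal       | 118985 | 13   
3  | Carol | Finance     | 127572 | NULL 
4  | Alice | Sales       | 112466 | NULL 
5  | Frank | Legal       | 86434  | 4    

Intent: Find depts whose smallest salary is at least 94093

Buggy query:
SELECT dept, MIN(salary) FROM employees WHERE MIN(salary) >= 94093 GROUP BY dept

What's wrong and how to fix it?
Bug: Aggregates like MIN are computed per group after WHERE runs

Fix: Use HAVING for the per-group MIN condition

Corrected query:
SELECT dept, MIN(salary) FROM employees GROUP BY dept HAVING MIN(salary) >= 94093

Result:
dept        | MIN(salary)
------------+------------
Engineering | 109836     
Finance     | 127572     
Sales       | 112466     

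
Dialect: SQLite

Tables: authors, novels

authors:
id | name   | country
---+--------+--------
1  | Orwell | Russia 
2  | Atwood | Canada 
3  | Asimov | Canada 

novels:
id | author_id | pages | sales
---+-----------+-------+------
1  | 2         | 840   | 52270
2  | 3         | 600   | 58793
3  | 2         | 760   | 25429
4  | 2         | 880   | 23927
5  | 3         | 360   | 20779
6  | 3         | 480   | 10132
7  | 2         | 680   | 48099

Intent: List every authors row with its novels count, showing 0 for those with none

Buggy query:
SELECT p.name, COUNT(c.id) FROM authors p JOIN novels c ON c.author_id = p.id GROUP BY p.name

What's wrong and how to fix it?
Bug: An inner join excludes parents with zero children

Fix: Use LEFT JOIN so parents without children still appear (COUNT(c.id) gives 0)

Corrected query:
SELECT p.name, COUNT(c.id) FROM authors p LEFT JOIN novels c ON c.author_id = p.id GROUP BY p.name

Result:
name   | COUNT(c.id)
-------+------------
Asimov | 3          
Atwood | 4          
Orwell | 0          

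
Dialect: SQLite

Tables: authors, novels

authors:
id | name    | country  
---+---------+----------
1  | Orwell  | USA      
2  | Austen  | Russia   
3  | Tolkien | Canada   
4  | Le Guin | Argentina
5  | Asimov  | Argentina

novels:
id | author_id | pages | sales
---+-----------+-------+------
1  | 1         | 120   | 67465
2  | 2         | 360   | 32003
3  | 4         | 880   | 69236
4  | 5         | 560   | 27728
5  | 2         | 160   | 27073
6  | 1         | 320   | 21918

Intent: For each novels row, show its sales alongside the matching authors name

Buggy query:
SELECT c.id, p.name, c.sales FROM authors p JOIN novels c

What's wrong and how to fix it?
Bug: Missing join condition: each novels row is matched to all authors rows instead of just its own

Fix: Specify the join condition linking the foreign key to the parent id

Corrected query:
SELECT c.id, p.name, c.sales FROM authors p JOIN novels c ON c.author_id = p.id

Result:
id | name    | sales
---+---------+------
1  | Orwell  | 67465
2  | Austen  | 32003
3  | Le Guin | 69236
4  | Asimov  | 27728
5  | Austen  | 27073
6  | Orwell  | 21918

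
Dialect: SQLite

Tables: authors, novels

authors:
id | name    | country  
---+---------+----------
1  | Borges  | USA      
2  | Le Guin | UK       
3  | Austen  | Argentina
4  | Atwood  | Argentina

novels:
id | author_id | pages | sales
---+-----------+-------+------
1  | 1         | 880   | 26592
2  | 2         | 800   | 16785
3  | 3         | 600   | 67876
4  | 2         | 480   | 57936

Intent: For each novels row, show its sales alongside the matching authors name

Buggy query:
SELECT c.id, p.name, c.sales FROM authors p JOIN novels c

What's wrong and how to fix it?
Bug: Missing join condition: each novels row is matched to all authors rows instead of just its own

Fix: Specify the join condition linking the foreign key to the parent id

Corrected query:
SELECT c.id, p.name, c.sales FROM authors p JOIN novels c ON c.author_id = p.id

Result:
id | name    | sales
---+---------+------
1  | Borges  | 26592
2  | Le Guin | 16785
3  | Austen  | 67876
4  | Le Guin | 57936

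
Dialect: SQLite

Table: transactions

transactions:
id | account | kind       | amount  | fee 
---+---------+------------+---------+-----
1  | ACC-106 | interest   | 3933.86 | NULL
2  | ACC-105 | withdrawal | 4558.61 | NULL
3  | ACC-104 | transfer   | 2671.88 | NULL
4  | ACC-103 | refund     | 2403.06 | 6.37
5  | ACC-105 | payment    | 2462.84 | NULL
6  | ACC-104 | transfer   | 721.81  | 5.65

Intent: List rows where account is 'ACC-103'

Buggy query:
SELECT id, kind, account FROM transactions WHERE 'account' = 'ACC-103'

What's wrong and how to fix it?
Bug: Single quotes denote string literals in SQL; the column name is being compared as a constant string

Fix: Reference the column as account without single quotes

Corrected query:
SELECT id, kind, account FROM transactions WHERE account = 'ACC-103'

Result:
id | kind   | account
---+--------+--------
4  | refund | ACC-103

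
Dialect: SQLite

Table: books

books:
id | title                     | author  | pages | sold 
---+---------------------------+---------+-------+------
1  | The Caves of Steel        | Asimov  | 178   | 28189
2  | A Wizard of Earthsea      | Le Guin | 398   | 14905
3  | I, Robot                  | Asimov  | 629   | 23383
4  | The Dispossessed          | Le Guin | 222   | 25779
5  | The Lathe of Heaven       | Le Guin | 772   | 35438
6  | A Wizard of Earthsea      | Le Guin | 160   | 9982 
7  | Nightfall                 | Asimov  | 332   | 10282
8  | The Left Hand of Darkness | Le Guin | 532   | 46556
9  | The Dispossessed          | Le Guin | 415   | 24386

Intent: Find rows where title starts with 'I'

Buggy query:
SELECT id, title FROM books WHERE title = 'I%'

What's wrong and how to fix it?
Bug: Wildcards only work with LIKE; '=' treats '%' as a literal character

Fix: Replace '=' with LIKE so 'I%' is treated as a pattern

Corrected query:
SELECT id, title FROM books WHERE title LIKE 'I%'

Result:
id | title   
---+---------
3  | I, Robot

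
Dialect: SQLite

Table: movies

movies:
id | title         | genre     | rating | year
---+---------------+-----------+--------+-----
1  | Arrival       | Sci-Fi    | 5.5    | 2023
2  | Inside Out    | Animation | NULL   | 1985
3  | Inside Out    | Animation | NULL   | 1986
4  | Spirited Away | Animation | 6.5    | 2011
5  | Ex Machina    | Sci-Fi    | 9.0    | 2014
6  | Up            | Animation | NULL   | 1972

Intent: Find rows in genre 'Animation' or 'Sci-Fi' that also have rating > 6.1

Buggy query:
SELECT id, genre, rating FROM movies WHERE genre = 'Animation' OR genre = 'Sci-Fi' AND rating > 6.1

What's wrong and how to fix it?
Bug: AND binds tighter than OR, so this parses as genre = 'Animation' OR (genre = 'Sci-Fi' AND rating > 6.1)

Fix: Add parentheses around the OR so the AND applies to both alternatives

Corrected query:
SELECT id, genre, rating FROM movies WHERE (genre = 'Animation' OR genre = 'Sci-Fi') AND rating > 6.1

Result:
id | genre     | rating
---+-----------+-------
4  | Animation | 6.5   
5  | Sci-Fi    | 9     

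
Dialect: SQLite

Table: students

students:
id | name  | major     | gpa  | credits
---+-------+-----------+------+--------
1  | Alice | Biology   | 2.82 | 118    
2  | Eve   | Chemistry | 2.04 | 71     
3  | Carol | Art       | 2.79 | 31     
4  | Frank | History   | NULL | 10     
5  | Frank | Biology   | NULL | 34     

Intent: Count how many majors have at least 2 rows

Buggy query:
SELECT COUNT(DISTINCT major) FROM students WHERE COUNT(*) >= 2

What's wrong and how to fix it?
Bug: COUNT(*) cannot appear in WHERE; the per-group count doesn't exist yet

Fix: Group first with HAVING COUNT(*) >= 2, then COUNT the resulting groups

Corrected query:
SELECT COUNT(*) FROM (SELECT major FROM students GROUP BY major HAVING COUNT(*) >= 2)

Result:
COUNT(*)
--------
1       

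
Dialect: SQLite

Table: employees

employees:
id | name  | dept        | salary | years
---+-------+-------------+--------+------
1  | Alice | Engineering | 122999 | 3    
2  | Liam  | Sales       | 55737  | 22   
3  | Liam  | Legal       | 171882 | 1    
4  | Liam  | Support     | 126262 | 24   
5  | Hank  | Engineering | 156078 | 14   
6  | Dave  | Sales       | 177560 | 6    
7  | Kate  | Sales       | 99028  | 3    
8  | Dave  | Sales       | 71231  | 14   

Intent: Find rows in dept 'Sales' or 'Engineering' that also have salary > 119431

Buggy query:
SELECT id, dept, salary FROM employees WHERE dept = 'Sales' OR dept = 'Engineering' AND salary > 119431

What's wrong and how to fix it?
Bug: Without parentheses, AND is evaluated before OR, so the salary filter only applies to the 'Engineering' branch

Fix: Group the OR with parentheses (or use IN), then AND the threshold

Corrected query:
SELECT id, dept, salary FROM employees WHERE (dept = 'Sales' OR dept = 'Engineering') AND salary > 119431

Result:
id | dept        | salary
---+-------------+-------
1  | Engineering | 122999
5  | Engineering | 156078
6  | Sales       | 177560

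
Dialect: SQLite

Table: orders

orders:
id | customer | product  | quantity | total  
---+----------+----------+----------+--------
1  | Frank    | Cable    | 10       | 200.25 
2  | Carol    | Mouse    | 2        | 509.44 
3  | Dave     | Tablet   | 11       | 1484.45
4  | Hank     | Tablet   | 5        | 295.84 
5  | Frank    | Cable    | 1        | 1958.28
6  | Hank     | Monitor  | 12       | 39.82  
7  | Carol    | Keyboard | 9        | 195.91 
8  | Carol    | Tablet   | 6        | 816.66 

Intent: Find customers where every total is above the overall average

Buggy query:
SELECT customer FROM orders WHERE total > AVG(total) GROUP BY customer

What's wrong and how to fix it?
Bug: WHERE evaluates per row before aggregation, so AVG() is unavailable

Fix: Use a subquery for AVG and a HAVING MIN(...) filter so the condition holds for every row in the group

Corrected query:
SELECT customer FROM orders GROUP BY customer HAVING MIN(total) > (SELECT AVG(total) FROM orders)

Result:
customer
--------
Dave    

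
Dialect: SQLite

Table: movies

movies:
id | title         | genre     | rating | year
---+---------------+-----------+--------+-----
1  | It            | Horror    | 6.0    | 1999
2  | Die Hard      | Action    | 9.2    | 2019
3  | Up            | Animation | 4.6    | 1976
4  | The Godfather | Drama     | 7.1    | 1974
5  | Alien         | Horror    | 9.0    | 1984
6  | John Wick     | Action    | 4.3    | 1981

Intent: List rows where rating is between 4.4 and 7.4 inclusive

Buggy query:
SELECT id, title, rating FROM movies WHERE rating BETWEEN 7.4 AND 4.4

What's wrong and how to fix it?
Bug: BETWEEN expects the lower bound first; with 7.4 AND 4.4 the range is empty

Fix: Write BETWEEN 4.4 AND 7.4

Corrected query:
SELECT id, title, rating FROM movies WHERE rating BETWEEN 4.4 AND 7.4

Result:
id | title         | rating
---+---------------+-------
1  | It            | 6     
3  | Up            | 4.6   
4  | The Godfather | 7.1   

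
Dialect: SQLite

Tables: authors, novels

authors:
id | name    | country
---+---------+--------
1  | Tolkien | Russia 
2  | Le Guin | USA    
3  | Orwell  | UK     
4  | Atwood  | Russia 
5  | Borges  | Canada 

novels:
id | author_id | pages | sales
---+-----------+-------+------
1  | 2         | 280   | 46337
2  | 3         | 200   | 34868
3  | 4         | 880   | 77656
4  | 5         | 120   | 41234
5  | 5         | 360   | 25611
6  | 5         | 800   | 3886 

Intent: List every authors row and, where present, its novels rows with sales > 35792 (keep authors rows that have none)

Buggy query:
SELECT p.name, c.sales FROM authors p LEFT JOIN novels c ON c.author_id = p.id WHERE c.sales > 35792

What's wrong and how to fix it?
Bug: Filtering c.sales in WHERE discards the NULL rows produced by LEFT JOIN, turning it into an inner join

Fix: Put 'c.sales > 35792' in the JOIN's ON clause instead of WHERE

Corrected query:
SELECT p.name, c.sales FROM authors p LEFT JOIN novels c ON c.author_id = p.id AND c.sales > 35792

Result:
name    | sales
--------+------
Tolkien | NULL 
Le Guin | 46337
Orwell  | NULL 
Atwood  | 77656
Borges  | 41234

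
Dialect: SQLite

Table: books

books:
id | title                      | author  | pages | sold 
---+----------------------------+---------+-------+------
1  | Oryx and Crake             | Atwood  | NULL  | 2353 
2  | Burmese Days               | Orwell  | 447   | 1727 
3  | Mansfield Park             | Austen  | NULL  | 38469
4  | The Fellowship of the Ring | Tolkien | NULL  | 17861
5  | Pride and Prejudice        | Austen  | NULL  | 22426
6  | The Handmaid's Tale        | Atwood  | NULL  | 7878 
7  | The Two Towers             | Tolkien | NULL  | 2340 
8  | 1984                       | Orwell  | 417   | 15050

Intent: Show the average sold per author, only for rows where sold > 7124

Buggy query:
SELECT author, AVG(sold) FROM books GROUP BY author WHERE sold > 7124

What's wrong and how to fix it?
Bug: WHERE cannot follow GROUP BY

Fix: Place WHERE between FROM and GROUP BY

Corrected query:
SELECT author, AVG(sold) FROM books WHERE sold > 7124 GROUP BY author

Result:
author  | AVG(sold)
--------+----------
Atwood  | 7878     
Austen  | 30447.5  
Orwell  | 15050    
Tolkien | 17861    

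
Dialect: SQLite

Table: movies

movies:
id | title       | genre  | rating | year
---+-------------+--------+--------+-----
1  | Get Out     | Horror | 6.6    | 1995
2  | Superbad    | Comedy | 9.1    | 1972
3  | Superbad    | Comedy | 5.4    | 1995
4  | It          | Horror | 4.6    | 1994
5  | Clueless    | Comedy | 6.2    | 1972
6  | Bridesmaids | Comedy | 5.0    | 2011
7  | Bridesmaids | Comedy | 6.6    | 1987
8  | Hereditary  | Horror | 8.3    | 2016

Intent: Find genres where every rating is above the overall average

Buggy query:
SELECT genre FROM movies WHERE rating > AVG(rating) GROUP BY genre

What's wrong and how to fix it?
Bug: WHERE evaluates per row before aggregation, so AVG() is unavailable

Fix: Use a subquery for AVG and a HAVING MIN(...) filter so the condition holds for every row in the group

Corrected query:
SELECT genre FROM movies GROUP BY genre HAVING MIN(rating) > (SELECT AVG(rating) FROM movies)

Result:
(no rows)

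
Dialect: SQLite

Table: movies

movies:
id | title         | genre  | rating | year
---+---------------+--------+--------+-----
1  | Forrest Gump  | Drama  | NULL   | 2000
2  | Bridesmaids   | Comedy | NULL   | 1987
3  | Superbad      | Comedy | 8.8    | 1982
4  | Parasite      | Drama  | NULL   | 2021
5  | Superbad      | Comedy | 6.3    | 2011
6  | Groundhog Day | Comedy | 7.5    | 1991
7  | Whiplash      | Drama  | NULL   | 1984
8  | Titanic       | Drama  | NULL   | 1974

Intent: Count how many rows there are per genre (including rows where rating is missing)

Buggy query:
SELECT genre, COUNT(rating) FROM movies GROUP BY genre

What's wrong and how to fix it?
Bug: COUNT(rating) skips NULLs, so groups with missing rating are undercounted

Fix: Use COUNT(*) to count all rows regardless of NULL

Corrected query:
SELECT genre, COUNT(*) FROM movies GROUP BY genre

Result:
genre  | COUNT(*)
-------+---------
Comedy | 4       
Drama  | 4       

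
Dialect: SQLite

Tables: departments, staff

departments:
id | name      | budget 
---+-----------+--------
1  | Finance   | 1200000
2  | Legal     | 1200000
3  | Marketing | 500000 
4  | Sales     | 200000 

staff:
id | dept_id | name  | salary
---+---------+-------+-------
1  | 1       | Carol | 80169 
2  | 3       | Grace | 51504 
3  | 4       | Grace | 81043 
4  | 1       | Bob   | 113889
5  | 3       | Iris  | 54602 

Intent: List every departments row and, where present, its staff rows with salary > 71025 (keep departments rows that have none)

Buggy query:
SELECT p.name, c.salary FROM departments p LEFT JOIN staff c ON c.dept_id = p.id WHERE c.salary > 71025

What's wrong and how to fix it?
Bug: Filtering c.salary in WHERE discards the NULL rows produced by LEFT JOIN, turning it into an inner join

Fix: Put 'c.salary > 71025' in the JOIN's ON clause instead of WHERE

Corrected query:
SELECT p.name, c.salary FROM departments p LEFT JOIN staff c ON c.dept_id = p.id AND c.salary > 71025

Result:
name      | salary
----------+-------
Finance   | 80169 
Finance   | 113889
Legal     | NULL  
Marketing | NULL  
Sales     | 81043 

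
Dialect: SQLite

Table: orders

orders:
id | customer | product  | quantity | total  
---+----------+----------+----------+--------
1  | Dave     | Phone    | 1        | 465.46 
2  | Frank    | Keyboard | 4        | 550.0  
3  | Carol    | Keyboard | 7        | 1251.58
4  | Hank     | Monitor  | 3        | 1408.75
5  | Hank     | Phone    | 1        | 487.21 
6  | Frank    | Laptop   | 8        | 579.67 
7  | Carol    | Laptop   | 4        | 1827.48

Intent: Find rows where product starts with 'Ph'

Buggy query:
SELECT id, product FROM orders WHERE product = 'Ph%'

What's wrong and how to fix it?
Bug: '=' compares the literal string including the % character; pattern matching needs LIKE

Fix: Replace '=' with LIKE so 'Ph%' is treated as a pattern

Corrected query:
SELECT id, product FROM orders WHERE product LIKE 'Ph%'

Result:
id | product
---+--------
1  | Phone  
5  | Phone  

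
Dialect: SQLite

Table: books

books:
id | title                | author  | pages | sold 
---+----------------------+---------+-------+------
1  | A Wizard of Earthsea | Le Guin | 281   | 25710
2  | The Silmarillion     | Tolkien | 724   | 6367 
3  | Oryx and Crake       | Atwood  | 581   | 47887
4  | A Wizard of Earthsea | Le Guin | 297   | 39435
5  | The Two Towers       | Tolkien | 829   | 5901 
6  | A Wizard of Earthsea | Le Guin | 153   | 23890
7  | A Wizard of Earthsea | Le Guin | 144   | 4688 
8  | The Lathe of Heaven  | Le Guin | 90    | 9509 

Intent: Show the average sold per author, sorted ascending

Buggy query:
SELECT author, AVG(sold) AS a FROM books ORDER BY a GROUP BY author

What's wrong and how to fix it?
Bug: ORDER BY appears before GROUP BY; SQL clause order requires GROUP BY first

Fix: Reorder: SELECT … FROM … GROUP BY … ORDER BY …

Corrected query:
SELECT author, AVG(sold) AS a FROM books GROUP BY author ORDER BY a

Result:
author  | a      
--------+--------
Tolkien | 6134   
Le Guin | 20646.4
Atwood  | 47887  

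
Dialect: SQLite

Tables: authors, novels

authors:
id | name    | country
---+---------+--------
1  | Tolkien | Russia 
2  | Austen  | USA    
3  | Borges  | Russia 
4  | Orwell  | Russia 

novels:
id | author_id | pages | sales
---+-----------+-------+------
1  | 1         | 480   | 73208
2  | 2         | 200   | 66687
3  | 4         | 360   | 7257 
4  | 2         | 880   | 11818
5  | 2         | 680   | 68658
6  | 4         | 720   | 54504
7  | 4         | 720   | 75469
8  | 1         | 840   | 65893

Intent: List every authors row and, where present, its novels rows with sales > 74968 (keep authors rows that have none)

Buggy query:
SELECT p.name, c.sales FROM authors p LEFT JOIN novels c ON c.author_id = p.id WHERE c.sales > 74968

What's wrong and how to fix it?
Bug: A WHERE condition on the right-hand table after LEFT JOIN drops unmatched parents

Fix: Put 'c.sales > 74968' in the JOIN's ON clause instead of WHERE

Corrected query:
SELECT p.name, c.sales FROM authors p LEFT JOIN novels c ON c.author_id = p.id AND c.sales > 74968

Result:
name    | sales
--------+------
Tolkien | NULL 
Austen  | NULL 
Borges  | NULL 
Orwell  | 75469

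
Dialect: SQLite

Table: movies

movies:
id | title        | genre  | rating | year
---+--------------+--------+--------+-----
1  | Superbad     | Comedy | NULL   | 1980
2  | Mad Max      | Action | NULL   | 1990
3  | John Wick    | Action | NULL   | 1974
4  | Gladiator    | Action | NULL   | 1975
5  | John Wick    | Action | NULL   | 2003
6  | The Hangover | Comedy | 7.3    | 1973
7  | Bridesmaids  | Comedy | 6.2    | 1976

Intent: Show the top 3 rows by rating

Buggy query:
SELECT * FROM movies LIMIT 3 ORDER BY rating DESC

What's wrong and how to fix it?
Bug: ORDER BY cannot follow LIMIT; LIMIT is the final clause

Fix: Swap the clauses: ORDER BY first, then LIMIT

Corrected query:
SELECT * FROM movies ORDER BY rating DESC LIMIT 3

Result:
id | title        | genre  | rating | year
---+--------------+--------+--------+-----
6  | The Hangover | Comedy | 7.3    | 1973
7  | Bridesmaids  | Comedy | 6.2    | 1976
1  | Superbad     | Comedy | NULL   | 1980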